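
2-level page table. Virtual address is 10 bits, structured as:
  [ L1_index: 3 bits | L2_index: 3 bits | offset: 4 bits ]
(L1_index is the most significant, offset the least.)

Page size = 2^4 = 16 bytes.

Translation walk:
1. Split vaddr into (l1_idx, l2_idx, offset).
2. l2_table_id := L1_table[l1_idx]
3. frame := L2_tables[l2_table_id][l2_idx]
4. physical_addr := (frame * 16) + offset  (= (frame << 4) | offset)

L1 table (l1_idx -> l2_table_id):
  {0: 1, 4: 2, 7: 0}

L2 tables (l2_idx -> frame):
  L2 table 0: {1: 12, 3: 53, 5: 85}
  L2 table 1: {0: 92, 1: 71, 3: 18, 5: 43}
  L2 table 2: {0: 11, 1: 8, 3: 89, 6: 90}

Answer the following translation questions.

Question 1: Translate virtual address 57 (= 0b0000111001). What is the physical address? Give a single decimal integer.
vaddr = 57 = 0b0000111001
Split: l1_idx=0, l2_idx=3, offset=9
L1[0] = 1
L2[1][3] = 18
paddr = 18 * 16 + 9 = 297

Answer: 297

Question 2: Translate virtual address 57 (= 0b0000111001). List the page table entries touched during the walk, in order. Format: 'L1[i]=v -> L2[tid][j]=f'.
Answer: L1[0]=1 -> L2[1][3]=18

Derivation:
vaddr = 57 = 0b0000111001
Split: l1_idx=0, l2_idx=3, offset=9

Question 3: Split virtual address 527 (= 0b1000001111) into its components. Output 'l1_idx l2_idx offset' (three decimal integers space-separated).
vaddr = 527 = 0b1000001111
  top 3 bits -> l1_idx = 4
  next 3 bits -> l2_idx = 0
  bottom 4 bits -> offset = 15

Answer: 4 0 15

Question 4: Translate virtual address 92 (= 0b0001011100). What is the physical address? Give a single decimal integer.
vaddr = 92 = 0b0001011100
Split: l1_idx=0, l2_idx=5, offset=12
L1[0] = 1
L2[1][5] = 43
paddr = 43 * 16 + 12 = 700

Answer: 700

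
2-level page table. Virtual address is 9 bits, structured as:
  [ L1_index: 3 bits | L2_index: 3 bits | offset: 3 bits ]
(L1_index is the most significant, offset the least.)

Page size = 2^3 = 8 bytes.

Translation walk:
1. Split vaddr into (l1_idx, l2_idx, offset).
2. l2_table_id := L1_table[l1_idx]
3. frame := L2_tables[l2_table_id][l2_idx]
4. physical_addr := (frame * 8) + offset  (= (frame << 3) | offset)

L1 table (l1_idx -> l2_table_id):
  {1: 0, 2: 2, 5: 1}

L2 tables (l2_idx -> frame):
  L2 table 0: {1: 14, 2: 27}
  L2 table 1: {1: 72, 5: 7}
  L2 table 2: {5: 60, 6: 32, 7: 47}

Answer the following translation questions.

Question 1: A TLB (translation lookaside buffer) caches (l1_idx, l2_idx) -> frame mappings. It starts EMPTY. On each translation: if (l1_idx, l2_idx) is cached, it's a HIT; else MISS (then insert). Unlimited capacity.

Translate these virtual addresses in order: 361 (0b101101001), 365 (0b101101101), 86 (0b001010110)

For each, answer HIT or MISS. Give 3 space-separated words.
vaddr=361: (5,5) not in TLB -> MISS, insert
vaddr=365: (5,5) in TLB -> HIT
vaddr=86: (1,2) not in TLB -> MISS, insert

Answer: MISS HIT MISS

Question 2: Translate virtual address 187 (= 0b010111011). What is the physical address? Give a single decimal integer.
vaddr = 187 = 0b010111011
Split: l1_idx=2, l2_idx=7, offset=3
L1[2] = 2
L2[2][7] = 47
paddr = 47 * 8 + 3 = 379

Answer: 379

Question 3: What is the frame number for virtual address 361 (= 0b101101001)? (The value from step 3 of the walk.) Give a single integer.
Answer: 7

Derivation:
vaddr = 361: l1_idx=5, l2_idx=5
L1[5] = 1; L2[1][5] = 7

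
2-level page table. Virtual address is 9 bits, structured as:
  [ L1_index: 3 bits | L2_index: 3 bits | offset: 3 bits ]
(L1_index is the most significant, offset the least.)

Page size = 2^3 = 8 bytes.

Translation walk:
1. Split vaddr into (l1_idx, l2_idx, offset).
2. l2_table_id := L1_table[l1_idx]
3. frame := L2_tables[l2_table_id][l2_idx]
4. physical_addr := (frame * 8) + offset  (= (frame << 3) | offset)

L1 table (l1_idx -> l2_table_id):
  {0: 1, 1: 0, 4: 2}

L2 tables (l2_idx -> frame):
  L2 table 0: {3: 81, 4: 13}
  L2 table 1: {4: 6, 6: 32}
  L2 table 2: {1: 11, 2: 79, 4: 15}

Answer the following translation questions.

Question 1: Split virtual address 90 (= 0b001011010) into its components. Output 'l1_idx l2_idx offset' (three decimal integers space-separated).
Answer: 1 3 2

Derivation:
vaddr = 90 = 0b001011010
  top 3 bits -> l1_idx = 1
  next 3 bits -> l2_idx = 3
  bottom 3 bits -> offset = 2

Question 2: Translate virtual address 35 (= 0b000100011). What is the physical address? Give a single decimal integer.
Answer: 51

Derivation:
vaddr = 35 = 0b000100011
Split: l1_idx=0, l2_idx=4, offset=3
L1[0] = 1
L2[1][4] = 6
paddr = 6 * 8 + 3 = 51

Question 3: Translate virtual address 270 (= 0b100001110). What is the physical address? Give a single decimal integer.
vaddr = 270 = 0b100001110
Split: l1_idx=4, l2_idx=1, offset=6
L1[4] = 2
L2[2][1] = 11
paddr = 11 * 8 + 6 = 94

Answer: 94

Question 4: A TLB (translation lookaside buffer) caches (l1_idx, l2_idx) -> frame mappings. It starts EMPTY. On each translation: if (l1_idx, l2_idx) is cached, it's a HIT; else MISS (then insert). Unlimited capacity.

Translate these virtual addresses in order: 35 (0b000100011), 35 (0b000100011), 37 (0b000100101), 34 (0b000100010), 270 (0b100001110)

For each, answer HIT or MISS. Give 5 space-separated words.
Answer: MISS HIT HIT HIT MISS

Derivation:
vaddr=35: (0,4) not in TLB -> MISS, insert
vaddr=35: (0,4) in TLB -> HIT
vaddr=37: (0,4) in TLB -> HIT
vaddr=34: (0,4) in TLB -> HIT
vaddr=270: (4,1) not in TLB -> MISS, insert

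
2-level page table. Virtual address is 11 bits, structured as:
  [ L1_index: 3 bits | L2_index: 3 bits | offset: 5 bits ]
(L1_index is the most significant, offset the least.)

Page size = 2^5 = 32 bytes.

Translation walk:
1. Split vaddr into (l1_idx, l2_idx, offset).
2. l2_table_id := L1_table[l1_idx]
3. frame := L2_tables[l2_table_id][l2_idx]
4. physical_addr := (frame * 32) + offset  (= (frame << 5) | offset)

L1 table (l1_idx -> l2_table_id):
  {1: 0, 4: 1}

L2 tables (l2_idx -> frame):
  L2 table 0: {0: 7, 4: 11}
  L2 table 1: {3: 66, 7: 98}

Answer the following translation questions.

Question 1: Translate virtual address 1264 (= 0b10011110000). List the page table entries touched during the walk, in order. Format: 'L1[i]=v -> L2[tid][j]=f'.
vaddr = 1264 = 0b10011110000
Split: l1_idx=4, l2_idx=7, offset=16

Answer: L1[4]=1 -> L2[1][7]=98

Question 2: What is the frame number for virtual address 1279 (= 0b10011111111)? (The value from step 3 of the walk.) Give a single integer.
vaddr = 1279: l1_idx=4, l2_idx=7
L1[4] = 1; L2[1][7] = 98

Answer: 98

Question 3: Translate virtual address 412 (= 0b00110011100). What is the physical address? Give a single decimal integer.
vaddr = 412 = 0b00110011100
Split: l1_idx=1, l2_idx=4, offset=28
L1[1] = 0
L2[0][4] = 11
paddr = 11 * 32 + 28 = 380

Answer: 380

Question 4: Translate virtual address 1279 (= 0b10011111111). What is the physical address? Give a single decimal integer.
Answer: 3167

Derivation:
vaddr = 1279 = 0b10011111111
Split: l1_idx=4, l2_idx=7, offset=31
L1[4] = 1
L2[1][7] = 98
paddr = 98 * 32 + 31 = 3167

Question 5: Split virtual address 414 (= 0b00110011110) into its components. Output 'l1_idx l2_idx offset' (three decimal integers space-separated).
Answer: 1 4 30

Derivation:
vaddr = 414 = 0b00110011110
  top 3 bits -> l1_idx = 1
  next 3 bits -> l2_idx = 4
  bottom 5 bits -> offset = 30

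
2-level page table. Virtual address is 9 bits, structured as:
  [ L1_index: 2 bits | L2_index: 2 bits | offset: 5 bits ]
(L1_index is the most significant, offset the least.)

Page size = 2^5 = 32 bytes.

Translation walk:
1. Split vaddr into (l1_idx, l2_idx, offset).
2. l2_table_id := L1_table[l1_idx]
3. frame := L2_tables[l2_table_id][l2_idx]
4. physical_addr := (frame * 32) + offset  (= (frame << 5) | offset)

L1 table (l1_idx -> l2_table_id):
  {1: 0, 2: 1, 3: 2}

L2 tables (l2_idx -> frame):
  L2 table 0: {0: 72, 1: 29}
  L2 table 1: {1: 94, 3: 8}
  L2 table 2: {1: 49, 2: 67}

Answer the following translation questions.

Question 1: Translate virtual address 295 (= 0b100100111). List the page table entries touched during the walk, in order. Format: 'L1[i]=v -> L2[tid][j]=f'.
vaddr = 295 = 0b100100111
Split: l1_idx=2, l2_idx=1, offset=7

Answer: L1[2]=1 -> L2[1][1]=94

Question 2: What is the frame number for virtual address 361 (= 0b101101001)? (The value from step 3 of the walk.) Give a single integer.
vaddr = 361: l1_idx=2, l2_idx=3
L1[2] = 1; L2[1][3] = 8

Answer: 8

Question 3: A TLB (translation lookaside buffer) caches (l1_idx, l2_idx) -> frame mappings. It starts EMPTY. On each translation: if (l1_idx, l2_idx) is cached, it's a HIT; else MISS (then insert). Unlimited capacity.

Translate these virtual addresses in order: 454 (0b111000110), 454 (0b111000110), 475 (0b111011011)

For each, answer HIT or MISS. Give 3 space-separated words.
vaddr=454: (3,2) not in TLB -> MISS, insert
vaddr=454: (3,2) in TLB -> HIT
vaddr=475: (3,2) in TLB -> HIT

Answer: MISS HIT HIT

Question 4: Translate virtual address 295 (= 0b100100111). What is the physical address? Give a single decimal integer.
vaddr = 295 = 0b100100111
Split: l1_idx=2, l2_idx=1, offset=7
L1[2] = 1
L2[1][1] = 94
paddr = 94 * 32 + 7 = 3015

Answer: 3015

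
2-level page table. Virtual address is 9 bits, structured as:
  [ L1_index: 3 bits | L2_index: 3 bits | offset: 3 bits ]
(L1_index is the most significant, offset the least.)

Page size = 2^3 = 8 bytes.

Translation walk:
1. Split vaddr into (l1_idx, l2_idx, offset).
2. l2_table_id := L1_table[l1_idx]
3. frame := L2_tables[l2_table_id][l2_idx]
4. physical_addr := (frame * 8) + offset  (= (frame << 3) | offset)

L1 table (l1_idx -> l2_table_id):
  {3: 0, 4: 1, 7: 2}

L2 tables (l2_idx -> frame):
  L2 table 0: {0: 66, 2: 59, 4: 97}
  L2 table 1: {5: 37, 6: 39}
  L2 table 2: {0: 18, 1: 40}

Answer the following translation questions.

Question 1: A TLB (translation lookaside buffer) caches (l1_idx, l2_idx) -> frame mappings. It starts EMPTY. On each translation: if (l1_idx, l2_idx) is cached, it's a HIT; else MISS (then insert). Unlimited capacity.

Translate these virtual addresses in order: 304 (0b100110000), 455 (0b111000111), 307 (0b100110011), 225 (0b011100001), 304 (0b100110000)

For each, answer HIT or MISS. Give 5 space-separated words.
vaddr=304: (4,6) not in TLB -> MISS, insert
vaddr=455: (7,0) not in TLB -> MISS, insert
vaddr=307: (4,6) in TLB -> HIT
vaddr=225: (3,4) not in TLB -> MISS, insert
vaddr=304: (4,6) in TLB -> HIT

Answer: MISS MISS HIT MISS HIT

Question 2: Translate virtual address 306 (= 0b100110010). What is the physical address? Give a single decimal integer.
Answer: 314

Derivation:
vaddr = 306 = 0b100110010
Split: l1_idx=4, l2_idx=6, offset=2
L1[4] = 1
L2[1][6] = 39
paddr = 39 * 8 + 2 = 314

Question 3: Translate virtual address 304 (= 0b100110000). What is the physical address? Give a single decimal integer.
vaddr = 304 = 0b100110000
Split: l1_idx=4, l2_idx=6, offset=0
L1[4] = 1
L2[1][6] = 39
paddr = 39 * 8 + 0 = 312

Answer: 312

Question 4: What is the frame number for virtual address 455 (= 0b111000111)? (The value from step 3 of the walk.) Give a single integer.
vaddr = 455: l1_idx=7, l2_idx=0
L1[7] = 2; L2[2][0] = 18

Answer: 18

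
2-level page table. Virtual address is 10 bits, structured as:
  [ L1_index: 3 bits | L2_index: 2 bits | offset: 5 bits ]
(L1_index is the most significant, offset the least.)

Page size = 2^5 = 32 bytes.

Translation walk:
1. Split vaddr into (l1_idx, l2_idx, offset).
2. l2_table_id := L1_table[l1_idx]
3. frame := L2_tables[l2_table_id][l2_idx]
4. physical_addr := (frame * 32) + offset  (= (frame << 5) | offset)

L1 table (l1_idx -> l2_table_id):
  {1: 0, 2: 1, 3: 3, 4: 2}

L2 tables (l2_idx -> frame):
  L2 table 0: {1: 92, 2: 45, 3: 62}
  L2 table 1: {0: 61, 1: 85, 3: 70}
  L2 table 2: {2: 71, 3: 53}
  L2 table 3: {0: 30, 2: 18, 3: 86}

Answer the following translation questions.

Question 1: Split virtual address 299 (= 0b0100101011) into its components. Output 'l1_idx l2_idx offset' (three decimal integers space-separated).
vaddr = 299 = 0b0100101011
  top 3 bits -> l1_idx = 2
  next 2 bits -> l2_idx = 1
  bottom 5 bits -> offset = 11

Answer: 2 1 11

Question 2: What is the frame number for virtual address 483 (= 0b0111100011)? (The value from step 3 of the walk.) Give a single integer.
Answer: 86

Derivation:
vaddr = 483: l1_idx=3, l2_idx=3
L1[3] = 3; L2[3][3] = 86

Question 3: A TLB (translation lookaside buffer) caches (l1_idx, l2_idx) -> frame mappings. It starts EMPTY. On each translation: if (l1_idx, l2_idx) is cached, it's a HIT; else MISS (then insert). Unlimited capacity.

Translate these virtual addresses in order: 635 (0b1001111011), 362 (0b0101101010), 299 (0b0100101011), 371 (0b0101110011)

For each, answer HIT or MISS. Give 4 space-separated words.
vaddr=635: (4,3) not in TLB -> MISS, insert
vaddr=362: (2,3) not in TLB -> MISS, insert
vaddr=299: (2,1) not in TLB -> MISS, insert
vaddr=371: (2,3) in TLB -> HIT

Answer: MISS MISS MISS HIT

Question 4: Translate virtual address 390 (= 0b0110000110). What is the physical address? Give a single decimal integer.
Answer: 966

Derivation:
vaddr = 390 = 0b0110000110
Split: l1_idx=3, l2_idx=0, offset=6
L1[3] = 3
L2[3][0] = 30
paddr = 30 * 32 + 6 = 966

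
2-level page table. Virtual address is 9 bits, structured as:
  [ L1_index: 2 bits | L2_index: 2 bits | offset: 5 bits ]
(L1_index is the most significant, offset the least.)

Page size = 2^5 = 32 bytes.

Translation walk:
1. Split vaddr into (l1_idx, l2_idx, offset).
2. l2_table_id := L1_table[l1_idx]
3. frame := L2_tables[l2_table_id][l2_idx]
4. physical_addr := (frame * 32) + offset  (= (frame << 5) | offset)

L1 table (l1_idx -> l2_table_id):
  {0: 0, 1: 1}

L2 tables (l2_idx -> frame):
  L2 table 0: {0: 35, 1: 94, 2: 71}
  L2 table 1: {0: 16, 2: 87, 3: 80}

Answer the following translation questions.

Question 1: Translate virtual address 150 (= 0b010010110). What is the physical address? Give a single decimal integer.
vaddr = 150 = 0b010010110
Split: l1_idx=1, l2_idx=0, offset=22
L1[1] = 1
L2[1][0] = 16
paddr = 16 * 32 + 22 = 534

Answer: 534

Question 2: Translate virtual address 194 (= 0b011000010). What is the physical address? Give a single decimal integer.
Answer: 2786

Derivation:
vaddr = 194 = 0b011000010
Split: l1_idx=1, l2_idx=2, offset=2
L1[1] = 1
L2[1][2] = 87
paddr = 87 * 32 + 2 = 2786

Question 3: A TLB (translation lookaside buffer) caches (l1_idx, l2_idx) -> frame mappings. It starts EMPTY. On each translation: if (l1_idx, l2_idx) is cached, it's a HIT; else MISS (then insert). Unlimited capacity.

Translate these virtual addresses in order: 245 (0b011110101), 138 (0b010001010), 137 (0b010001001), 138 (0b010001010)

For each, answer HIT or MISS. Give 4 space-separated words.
vaddr=245: (1,3) not in TLB -> MISS, insert
vaddr=138: (1,0) not in TLB -> MISS, insert
vaddr=137: (1,0) in TLB -> HIT
vaddr=138: (1,0) in TLB -> HIT

Answer: MISS MISS HIT HIT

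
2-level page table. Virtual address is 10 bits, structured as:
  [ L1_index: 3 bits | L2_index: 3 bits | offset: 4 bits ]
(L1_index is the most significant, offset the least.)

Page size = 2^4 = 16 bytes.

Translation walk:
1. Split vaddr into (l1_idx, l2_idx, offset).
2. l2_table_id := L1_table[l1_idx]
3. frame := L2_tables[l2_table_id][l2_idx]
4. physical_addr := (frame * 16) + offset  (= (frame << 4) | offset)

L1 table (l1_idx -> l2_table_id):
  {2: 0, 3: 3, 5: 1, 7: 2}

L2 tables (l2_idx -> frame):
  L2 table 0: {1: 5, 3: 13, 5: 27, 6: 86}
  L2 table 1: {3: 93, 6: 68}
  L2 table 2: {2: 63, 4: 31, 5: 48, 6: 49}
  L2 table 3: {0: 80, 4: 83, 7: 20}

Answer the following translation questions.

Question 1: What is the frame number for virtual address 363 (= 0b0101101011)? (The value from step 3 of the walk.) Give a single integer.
Answer: 86

Derivation:
vaddr = 363: l1_idx=2, l2_idx=6
L1[2] = 0; L2[0][6] = 86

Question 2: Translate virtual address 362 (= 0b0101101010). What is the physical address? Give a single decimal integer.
Answer: 1386

Derivation:
vaddr = 362 = 0b0101101010
Split: l1_idx=2, l2_idx=6, offset=10
L1[2] = 0
L2[0][6] = 86
paddr = 86 * 16 + 10 = 1386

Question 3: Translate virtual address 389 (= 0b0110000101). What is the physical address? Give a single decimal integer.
vaddr = 389 = 0b0110000101
Split: l1_idx=3, l2_idx=0, offset=5
L1[3] = 3
L2[3][0] = 80
paddr = 80 * 16 + 5 = 1285

Answer: 1285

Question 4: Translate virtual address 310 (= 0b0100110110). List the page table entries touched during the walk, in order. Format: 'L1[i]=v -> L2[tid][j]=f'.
Answer: L1[2]=0 -> L2[0][3]=13

Derivation:
vaddr = 310 = 0b0100110110
Split: l1_idx=2, l2_idx=3, offset=6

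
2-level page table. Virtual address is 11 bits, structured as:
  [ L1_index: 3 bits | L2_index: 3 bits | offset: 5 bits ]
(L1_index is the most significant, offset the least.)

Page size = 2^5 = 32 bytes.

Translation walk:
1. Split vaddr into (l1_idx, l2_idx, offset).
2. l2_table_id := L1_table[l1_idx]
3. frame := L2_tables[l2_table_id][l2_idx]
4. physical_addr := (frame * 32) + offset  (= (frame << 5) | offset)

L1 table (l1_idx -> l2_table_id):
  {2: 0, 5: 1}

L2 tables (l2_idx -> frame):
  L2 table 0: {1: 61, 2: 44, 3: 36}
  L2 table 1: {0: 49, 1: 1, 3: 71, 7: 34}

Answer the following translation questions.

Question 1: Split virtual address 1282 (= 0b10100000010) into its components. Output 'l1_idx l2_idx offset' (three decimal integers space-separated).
Answer: 5 0 2

Derivation:
vaddr = 1282 = 0b10100000010
  top 3 bits -> l1_idx = 5
  next 3 bits -> l2_idx = 0
  bottom 5 bits -> offset = 2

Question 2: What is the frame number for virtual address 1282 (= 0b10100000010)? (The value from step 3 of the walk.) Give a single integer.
Answer: 49

Derivation:
vaddr = 1282: l1_idx=5, l2_idx=0
L1[5] = 1; L2[1][0] = 49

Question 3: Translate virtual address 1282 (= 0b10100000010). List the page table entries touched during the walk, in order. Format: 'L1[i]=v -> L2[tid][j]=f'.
Answer: L1[5]=1 -> L2[1][0]=49

Derivation:
vaddr = 1282 = 0b10100000010
Split: l1_idx=5, l2_idx=0, offset=2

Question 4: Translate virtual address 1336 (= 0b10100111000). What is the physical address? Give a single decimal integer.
Answer: 56

Derivation:
vaddr = 1336 = 0b10100111000
Split: l1_idx=5, l2_idx=1, offset=24
L1[5] = 1
L2[1][1] = 1
paddr = 1 * 32 + 24 = 56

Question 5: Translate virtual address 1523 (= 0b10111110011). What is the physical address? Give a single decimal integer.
Answer: 1107

Derivation:
vaddr = 1523 = 0b10111110011
Split: l1_idx=5, l2_idx=7, offset=19
L1[5] = 1
L2[1][7] = 34
paddr = 34 * 32 + 19 = 1107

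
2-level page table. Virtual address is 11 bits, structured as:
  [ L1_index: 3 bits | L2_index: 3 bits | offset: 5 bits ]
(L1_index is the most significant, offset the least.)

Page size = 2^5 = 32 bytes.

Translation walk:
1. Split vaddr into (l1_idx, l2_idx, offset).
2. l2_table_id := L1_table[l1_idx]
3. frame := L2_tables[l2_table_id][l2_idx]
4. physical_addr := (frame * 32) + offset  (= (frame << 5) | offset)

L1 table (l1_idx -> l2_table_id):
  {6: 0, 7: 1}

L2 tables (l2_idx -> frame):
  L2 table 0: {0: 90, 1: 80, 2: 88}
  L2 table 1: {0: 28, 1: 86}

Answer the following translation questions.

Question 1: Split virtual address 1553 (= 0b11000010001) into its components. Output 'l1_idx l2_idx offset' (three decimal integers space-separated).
Answer: 6 0 17

Derivation:
vaddr = 1553 = 0b11000010001
  top 3 bits -> l1_idx = 6
  next 3 bits -> l2_idx = 0
  bottom 5 bits -> offset = 17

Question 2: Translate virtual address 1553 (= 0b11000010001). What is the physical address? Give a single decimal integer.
vaddr = 1553 = 0b11000010001
Split: l1_idx=6, l2_idx=0, offset=17
L1[6] = 0
L2[0][0] = 90
paddr = 90 * 32 + 17 = 2897

Answer: 2897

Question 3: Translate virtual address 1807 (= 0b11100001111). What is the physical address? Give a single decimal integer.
vaddr = 1807 = 0b11100001111
Split: l1_idx=7, l2_idx=0, offset=15
L1[7] = 1
L2[1][0] = 28
paddr = 28 * 32 + 15 = 911

Answer: 911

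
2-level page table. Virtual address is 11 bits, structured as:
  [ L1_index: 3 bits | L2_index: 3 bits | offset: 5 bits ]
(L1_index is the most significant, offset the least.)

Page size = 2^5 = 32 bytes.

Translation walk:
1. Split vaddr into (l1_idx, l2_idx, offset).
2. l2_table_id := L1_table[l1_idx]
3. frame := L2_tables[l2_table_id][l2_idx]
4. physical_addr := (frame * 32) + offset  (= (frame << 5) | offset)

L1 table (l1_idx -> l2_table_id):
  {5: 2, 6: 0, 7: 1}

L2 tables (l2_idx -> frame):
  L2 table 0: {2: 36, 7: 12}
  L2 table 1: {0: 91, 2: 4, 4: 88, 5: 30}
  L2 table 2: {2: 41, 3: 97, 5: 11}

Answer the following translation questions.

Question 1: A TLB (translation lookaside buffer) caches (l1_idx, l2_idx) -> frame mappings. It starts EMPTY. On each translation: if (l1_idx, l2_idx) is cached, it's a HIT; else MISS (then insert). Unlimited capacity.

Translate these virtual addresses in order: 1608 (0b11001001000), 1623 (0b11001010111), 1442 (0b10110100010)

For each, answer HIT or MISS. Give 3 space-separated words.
vaddr=1608: (6,2) not in TLB -> MISS, insert
vaddr=1623: (6,2) in TLB -> HIT
vaddr=1442: (5,5) not in TLB -> MISS, insert

Answer: MISS HIT MISS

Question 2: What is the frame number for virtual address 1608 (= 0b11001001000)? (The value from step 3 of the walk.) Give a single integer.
Answer: 36

Derivation:
vaddr = 1608: l1_idx=6, l2_idx=2
L1[6] = 0; L2[0][2] = 36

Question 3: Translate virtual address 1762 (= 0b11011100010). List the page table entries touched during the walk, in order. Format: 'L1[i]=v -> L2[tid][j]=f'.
vaddr = 1762 = 0b11011100010
Split: l1_idx=6, l2_idx=7, offset=2

Answer: L1[6]=0 -> L2[0][7]=12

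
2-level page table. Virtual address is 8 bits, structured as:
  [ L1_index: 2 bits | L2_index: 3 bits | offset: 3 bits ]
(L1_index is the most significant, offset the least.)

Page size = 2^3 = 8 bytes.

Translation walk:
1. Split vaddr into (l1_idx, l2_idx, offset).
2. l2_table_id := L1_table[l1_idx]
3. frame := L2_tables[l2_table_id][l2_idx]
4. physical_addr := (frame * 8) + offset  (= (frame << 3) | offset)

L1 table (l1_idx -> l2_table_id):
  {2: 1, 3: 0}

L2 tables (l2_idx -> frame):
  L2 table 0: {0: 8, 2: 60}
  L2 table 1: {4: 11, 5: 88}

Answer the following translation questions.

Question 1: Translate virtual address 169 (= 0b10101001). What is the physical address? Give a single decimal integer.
Answer: 705

Derivation:
vaddr = 169 = 0b10101001
Split: l1_idx=2, l2_idx=5, offset=1
L1[2] = 1
L2[1][5] = 88
paddr = 88 * 8 + 1 = 705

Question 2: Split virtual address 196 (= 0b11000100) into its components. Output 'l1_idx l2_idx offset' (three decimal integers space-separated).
vaddr = 196 = 0b11000100
  top 2 bits -> l1_idx = 3
  next 3 bits -> l2_idx = 0
  bottom 3 bits -> offset = 4

Answer: 3 0 4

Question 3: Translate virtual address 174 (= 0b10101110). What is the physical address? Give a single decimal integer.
Answer: 710

Derivation:
vaddr = 174 = 0b10101110
Split: l1_idx=2, l2_idx=5, offset=6
L1[2] = 1
L2[1][5] = 88
paddr = 88 * 8 + 6 = 710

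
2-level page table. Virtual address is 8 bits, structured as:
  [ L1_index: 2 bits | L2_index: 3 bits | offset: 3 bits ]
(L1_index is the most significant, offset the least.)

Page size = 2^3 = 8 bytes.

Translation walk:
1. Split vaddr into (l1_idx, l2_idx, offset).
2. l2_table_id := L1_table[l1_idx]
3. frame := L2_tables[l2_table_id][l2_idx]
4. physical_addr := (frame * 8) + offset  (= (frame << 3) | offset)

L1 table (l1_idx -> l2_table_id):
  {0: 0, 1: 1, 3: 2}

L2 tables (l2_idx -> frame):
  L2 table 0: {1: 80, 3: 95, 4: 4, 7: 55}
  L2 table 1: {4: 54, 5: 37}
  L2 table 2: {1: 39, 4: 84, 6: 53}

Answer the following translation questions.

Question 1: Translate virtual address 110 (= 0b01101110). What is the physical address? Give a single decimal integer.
Answer: 302

Derivation:
vaddr = 110 = 0b01101110
Split: l1_idx=1, l2_idx=5, offset=6
L1[1] = 1
L2[1][5] = 37
paddr = 37 * 8 + 6 = 302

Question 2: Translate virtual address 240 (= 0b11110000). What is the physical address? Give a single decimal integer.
vaddr = 240 = 0b11110000
Split: l1_idx=3, l2_idx=6, offset=0
L1[3] = 2
L2[2][6] = 53
paddr = 53 * 8 + 0 = 424

Answer: 424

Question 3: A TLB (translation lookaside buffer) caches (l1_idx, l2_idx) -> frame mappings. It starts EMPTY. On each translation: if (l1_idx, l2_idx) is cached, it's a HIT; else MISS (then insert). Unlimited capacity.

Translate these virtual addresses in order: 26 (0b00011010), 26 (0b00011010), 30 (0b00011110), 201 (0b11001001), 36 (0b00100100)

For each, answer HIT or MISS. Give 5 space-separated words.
vaddr=26: (0,3) not in TLB -> MISS, insert
vaddr=26: (0,3) in TLB -> HIT
vaddr=30: (0,3) in TLB -> HIT
vaddr=201: (3,1) not in TLB -> MISS, insert
vaddr=36: (0,4) not in TLB -> MISS, insert

Answer: MISS HIT HIT MISS MISS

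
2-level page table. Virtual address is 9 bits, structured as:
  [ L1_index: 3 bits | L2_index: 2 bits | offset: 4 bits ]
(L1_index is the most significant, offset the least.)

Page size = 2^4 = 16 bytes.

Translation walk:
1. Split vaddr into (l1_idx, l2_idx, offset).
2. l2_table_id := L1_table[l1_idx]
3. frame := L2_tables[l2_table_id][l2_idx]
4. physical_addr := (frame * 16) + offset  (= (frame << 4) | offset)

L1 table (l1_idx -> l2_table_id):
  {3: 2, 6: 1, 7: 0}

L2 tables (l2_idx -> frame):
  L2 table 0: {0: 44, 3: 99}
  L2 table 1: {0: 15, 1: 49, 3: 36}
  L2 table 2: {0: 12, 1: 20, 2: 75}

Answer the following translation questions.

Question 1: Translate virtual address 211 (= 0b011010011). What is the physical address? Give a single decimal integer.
vaddr = 211 = 0b011010011
Split: l1_idx=3, l2_idx=1, offset=3
L1[3] = 2
L2[2][1] = 20
paddr = 20 * 16 + 3 = 323

Answer: 323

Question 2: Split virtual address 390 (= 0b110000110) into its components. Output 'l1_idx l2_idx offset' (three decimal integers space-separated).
vaddr = 390 = 0b110000110
  top 3 bits -> l1_idx = 6
  next 2 bits -> l2_idx = 0
  bottom 4 bits -> offset = 6

Answer: 6 0 6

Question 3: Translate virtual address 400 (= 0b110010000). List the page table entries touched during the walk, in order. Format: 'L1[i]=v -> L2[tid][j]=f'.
Answer: L1[6]=1 -> L2[1][1]=49

Derivation:
vaddr = 400 = 0b110010000
Split: l1_idx=6, l2_idx=1, offset=0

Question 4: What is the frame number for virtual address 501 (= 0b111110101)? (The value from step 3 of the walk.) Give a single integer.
vaddr = 501: l1_idx=7, l2_idx=3
L1[7] = 0; L2[0][3] = 99

Answer: 99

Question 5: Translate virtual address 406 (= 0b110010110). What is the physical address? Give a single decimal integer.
vaddr = 406 = 0b110010110
Split: l1_idx=6, l2_idx=1, offset=6
L1[6] = 1
L2[1][1] = 49
paddr = 49 * 16 + 6 = 790

Answer: 790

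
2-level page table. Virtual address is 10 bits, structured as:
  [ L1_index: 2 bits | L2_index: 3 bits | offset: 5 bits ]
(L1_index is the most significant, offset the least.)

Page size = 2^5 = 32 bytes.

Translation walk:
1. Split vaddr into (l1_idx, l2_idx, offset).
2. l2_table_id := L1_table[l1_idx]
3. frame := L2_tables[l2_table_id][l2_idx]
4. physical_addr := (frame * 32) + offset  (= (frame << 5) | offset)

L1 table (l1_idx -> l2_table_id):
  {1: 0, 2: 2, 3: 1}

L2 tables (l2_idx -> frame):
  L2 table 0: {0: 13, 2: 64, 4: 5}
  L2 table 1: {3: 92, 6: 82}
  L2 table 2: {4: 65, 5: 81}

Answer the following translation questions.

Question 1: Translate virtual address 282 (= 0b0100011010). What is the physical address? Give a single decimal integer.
vaddr = 282 = 0b0100011010
Split: l1_idx=1, l2_idx=0, offset=26
L1[1] = 0
L2[0][0] = 13
paddr = 13 * 32 + 26 = 442

Answer: 442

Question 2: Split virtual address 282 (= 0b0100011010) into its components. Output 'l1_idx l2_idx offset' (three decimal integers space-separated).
vaddr = 282 = 0b0100011010
  top 2 bits -> l1_idx = 1
  next 3 bits -> l2_idx = 0
  bottom 5 bits -> offset = 26

Answer: 1 0 26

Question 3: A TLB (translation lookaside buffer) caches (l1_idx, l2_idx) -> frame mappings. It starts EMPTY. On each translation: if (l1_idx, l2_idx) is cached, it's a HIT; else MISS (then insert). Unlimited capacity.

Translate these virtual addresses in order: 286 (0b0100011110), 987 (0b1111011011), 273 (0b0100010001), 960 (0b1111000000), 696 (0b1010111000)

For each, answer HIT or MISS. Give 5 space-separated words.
Answer: MISS MISS HIT HIT MISS

Derivation:
vaddr=286: (1,0) not in TLB -> MISS, insert
vaddr=987: (3,6) not in TLB -> MISS, insert
vaddr=273: (1,0) in TLB -> HIT
vaddr=960: (3,6) in TLB -> HIT
vaddr=696: (2,5) not in TLB -> MISS, insert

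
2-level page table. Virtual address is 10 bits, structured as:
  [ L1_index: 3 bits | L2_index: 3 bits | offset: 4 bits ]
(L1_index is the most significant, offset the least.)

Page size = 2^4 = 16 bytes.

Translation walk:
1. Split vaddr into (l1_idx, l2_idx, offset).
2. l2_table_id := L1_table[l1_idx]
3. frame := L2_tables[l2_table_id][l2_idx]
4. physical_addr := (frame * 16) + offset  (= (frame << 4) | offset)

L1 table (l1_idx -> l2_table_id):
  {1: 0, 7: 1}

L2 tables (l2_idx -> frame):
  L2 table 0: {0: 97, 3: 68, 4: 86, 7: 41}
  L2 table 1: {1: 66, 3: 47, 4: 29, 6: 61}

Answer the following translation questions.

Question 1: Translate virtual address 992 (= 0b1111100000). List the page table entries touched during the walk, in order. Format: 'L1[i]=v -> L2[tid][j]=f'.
vaddr = 992 = 0b1111100000
Split: l1_idx=7, l2_idx=6, offset=0

Answer: L1[7]=1 -> L2[1][6]=61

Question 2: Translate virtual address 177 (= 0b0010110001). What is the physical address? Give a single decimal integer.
Answer: 1089

Derivation:
vaddr = 177 = 0b0010110001
Split: l1_idx=1, l2_idx=3, offset=1
L1[1] = 0
L2[0][3] = 68
paddr = 68 * 16 + 1 = 1089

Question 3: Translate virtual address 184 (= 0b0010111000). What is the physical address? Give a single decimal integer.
Answer: 1096

Derivation:
vaddr = 184 = 0b0010111000
Split: l1_idx=1, l2_idx=3, offset=8
L1[1] = 0
L2[0][3] = 68
paddr = 68 * 16 + 8 = 1096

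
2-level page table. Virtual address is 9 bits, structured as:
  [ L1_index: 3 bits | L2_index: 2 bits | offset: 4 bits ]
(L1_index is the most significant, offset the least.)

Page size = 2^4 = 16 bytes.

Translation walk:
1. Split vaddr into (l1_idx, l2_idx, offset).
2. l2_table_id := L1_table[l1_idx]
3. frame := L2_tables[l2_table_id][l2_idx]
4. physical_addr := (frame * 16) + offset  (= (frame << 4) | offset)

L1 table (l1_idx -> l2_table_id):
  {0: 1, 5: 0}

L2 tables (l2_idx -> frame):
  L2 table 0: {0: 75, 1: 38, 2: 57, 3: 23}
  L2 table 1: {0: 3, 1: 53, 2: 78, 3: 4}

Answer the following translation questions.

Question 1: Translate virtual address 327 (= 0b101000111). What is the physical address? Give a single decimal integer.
Answer: 1207

Derivation:
vaddr = 327 = 0b101000111
Split: l1_idx=5, l2_idx=0, offset=7
L1[5] = 0
L2[0][0] = 75
paddr = 75 * 16 + 7 = 1207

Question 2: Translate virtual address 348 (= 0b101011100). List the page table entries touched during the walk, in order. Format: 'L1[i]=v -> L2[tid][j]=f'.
Answer: L1[5]=0 -> L2[0][1]=38

Derivation:
vaddr = 348 = 0b101011100
Split: l1_idx=5, l2_idx=1, offset=12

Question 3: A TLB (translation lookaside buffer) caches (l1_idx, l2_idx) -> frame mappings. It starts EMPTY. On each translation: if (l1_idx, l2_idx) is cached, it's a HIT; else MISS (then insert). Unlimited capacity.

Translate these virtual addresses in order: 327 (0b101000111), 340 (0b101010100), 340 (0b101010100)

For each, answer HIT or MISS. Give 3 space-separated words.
vaddr=327: (5,0) not in TLB -> MISS, insert
vaddr=340: (5,1) not in TLB -> MISS, insert
vaddr=340: (5,1) in TLB -> HIT

Answer: MISS MISS HIT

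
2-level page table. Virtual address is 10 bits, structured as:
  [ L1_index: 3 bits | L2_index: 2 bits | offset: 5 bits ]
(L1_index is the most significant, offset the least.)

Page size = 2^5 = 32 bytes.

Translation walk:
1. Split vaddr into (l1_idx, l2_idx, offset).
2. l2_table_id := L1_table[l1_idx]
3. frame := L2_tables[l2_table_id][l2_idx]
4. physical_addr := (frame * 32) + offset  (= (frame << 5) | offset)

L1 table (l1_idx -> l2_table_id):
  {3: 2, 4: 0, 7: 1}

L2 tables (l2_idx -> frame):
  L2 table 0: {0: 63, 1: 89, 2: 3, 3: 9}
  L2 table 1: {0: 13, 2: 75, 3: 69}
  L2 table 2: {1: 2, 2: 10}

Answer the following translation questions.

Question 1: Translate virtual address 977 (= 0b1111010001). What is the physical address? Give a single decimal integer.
Answer: 2417

Derivation:
vaddr = 977 = 0b1111010001
Split: l1_idx=7, l2_idx=2, offset=17
L1[7] = 1
L2[1][2] = 75
paddr = 75 * 32 + 17 = 2417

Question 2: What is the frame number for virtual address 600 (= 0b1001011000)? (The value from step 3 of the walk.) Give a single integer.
vaddr = 600: l1_idx=4, l2_idx=2
L1[4] = 0; L2[0][2] = 3

Answer: 3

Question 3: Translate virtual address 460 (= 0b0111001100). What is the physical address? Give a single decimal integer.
vaddr = 460 = 0b0111001100
Split: l1_idx=3, l2_idx=2, offset=12
L1[3] = 2
L2[2][2] = 10
paddr = 10 * 32 + 12 = 332

Answer: 332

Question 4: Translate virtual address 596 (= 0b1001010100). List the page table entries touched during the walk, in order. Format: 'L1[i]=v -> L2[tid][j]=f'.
vaddr = 596 = 0b1001010100
Split: l1_idx=4, l2_idx=2, offset=20

Answer: L1[4]=0 -> L2[0][2]=3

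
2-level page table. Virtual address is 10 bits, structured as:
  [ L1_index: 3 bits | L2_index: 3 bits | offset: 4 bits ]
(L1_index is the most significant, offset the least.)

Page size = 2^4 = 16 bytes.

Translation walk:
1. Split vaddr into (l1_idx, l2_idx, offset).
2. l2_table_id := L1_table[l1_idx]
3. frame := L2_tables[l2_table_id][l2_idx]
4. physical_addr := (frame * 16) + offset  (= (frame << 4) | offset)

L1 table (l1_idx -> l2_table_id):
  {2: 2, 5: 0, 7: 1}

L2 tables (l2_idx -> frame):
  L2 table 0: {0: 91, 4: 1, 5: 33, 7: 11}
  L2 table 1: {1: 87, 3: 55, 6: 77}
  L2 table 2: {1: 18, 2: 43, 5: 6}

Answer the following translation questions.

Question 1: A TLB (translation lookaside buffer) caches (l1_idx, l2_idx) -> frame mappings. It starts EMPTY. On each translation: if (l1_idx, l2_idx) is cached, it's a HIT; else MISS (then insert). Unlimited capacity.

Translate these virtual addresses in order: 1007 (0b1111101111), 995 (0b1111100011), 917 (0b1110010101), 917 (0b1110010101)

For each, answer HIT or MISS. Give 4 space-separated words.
Answer: MISS HIT MISS HIT

Derivation:
vaddr=1007: (7,6) not in TLB -> MISS, insert
vaddr=995: (7,6) in TLB -> HIT
vaddr=917: (7,1) not in TLB -> MISS, insert
vaddr=917: (7,1) in TLB -> HIT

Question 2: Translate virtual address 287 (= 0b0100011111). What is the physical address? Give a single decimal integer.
vaddr = 287 = 0b0100011111
Split: l1_idx=2, l2_idx=1, offset=15
L1[2] = 2
L2[2][1] = 18
paddr = 18 * 16 + 15 = 303

Answer: 303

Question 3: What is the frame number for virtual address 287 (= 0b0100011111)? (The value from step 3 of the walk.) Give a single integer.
Answer: 18

Derivation:
vaddr = 287: l1_idx=2, l2_idx=1
L1[2] = 2; L2[2][1] = 18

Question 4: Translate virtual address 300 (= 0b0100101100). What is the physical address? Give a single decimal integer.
vaddr = 300 = 0b0100101100
Split: l1_idx=2, l2_idx=2, offset=12
L1[2] = 2
L2[2][2] = 43
paddr = 43 * 16 + 12 = 700

Answer: 700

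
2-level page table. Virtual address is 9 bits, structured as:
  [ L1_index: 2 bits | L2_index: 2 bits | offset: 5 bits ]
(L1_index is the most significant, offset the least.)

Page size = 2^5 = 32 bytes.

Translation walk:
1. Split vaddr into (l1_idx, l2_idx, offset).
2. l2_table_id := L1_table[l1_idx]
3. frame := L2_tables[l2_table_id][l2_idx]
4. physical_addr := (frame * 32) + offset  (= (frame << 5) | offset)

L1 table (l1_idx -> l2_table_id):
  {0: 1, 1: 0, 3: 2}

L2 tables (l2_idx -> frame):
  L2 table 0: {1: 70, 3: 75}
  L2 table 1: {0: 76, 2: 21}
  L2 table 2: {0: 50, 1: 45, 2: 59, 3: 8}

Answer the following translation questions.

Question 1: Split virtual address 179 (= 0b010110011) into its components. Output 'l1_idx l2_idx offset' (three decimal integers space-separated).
Answer: 1 1 19

Derivation:
vaddr = 179 = 0b010110011
  top 2 bits -> l1_idx = 1
  next 2 bits -> l2_idx = 1
  bottom 5 bits -> offset = 19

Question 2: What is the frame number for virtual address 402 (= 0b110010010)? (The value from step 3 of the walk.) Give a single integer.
Answer: 50

Derivation:
vaddr = 402: l1_idx=3, l2_idx=0
L1[3] = 2; L2[2][0] = 50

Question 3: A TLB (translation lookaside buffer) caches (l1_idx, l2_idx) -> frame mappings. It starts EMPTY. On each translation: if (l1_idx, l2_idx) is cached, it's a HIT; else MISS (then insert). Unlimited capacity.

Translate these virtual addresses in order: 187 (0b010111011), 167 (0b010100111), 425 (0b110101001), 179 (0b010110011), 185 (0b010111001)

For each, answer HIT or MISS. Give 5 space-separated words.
vaddr=187: (1,1) not in TLB -> MISS, insert
vaddr=167: (1,1) in TLB -> HIT
vaddr=425: (3,1) not in TLB -> MISS, insert
vaddr=179: (1,1) in TLB -> HIT
vaddr=185: (1,1) in TLB -> HIT

Answer: MISS HIT MISS HIT HIT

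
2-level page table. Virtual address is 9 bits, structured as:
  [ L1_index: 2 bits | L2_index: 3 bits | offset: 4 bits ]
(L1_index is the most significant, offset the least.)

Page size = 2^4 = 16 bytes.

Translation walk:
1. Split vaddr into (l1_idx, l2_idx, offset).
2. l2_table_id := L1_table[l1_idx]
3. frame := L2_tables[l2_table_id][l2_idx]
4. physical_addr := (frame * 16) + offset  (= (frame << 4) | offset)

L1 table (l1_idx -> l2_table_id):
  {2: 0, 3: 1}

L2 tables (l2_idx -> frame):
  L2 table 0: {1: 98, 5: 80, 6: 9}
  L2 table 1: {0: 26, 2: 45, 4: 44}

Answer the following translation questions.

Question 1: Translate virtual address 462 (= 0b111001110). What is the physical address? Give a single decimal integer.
Answer: 718

Derivation:
vaddr = 462 = 0b111001110
Split: l1_idx=3, l2_idx=4, offset=14
L1[3] = 1
L2[1][4] = 44
paddr = 44 * 16 + 14 = 718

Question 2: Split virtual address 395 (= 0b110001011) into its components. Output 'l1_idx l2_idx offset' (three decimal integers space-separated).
Answer: 3 0 11

Derivation:
vaddr = 395 = 0b110001011
  top 2 bits -> l1_idx = 3
  next 3 bits -> l2_idx = 0
  bottom 4 bits -> offset = 11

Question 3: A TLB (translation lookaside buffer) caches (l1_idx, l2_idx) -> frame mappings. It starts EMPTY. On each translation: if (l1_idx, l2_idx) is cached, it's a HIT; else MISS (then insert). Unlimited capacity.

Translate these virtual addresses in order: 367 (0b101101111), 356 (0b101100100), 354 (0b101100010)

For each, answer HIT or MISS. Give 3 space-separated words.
Answer: MISS HIT HIT

Derivation:
vaddr=367: (2,6) not in TLB -> MISS, insert
vaddr=356: (2,6) in TLB -> HIT
vaddr=354: (2,6) in TLB -> HIT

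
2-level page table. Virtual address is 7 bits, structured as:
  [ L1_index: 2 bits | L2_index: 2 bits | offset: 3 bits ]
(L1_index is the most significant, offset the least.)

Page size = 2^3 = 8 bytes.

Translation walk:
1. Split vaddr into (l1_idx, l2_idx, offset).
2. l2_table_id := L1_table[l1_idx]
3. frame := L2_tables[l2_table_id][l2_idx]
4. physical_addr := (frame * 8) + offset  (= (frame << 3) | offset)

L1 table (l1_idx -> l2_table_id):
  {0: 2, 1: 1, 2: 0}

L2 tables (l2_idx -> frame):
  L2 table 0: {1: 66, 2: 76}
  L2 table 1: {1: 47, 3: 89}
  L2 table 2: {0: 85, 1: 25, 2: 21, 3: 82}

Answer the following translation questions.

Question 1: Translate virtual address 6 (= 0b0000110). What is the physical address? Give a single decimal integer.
Answer: 686

Derivation:
vaddr = 6 = 0b0000110
Split: l1_idx=0, l2_idx=0, offset=6
L1[0] = 2
L2[2][0] = 85
paddr = 85 * 8 + 6 = 686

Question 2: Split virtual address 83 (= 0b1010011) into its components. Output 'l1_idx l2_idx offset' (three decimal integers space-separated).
vaddr = 83 = 0b1010011
  top 2 bits -> l1_idx = 2
  next 2 bits -> l2_idx = 2
  bottom 3 bits -> offset = 3

Answer: 2 2 3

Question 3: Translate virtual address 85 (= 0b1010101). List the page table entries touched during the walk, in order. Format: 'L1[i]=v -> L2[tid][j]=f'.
vaddr = 85 = 0b1010101
Split: l1_idx=2, l2_idx=2, offset=5

Answer: L1[2]=0 -> L2[0][2]=76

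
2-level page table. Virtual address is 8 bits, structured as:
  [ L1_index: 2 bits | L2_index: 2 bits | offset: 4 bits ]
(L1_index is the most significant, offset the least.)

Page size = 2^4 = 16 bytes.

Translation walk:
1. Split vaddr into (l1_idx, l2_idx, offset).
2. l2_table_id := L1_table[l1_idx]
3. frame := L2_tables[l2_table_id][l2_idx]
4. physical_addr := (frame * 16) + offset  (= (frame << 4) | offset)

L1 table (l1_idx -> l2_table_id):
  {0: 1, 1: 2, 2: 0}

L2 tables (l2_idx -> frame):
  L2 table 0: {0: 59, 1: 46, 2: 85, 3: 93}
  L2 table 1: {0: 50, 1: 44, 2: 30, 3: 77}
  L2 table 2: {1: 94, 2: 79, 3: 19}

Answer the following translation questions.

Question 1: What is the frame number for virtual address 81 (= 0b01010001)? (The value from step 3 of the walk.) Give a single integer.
Answer: 94

Derivation:
vaddr = 81: l1_idx=1, l2_idx=1
L1[1] = 2; L2[2][1] = 94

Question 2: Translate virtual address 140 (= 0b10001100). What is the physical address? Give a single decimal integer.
vaddr = 140 = 0b10001100
Split: l1_idx=2, l2_idx=0, offset=12
L1[2] = 0
L2[0][0] = 59
paddr = 59 * 16 + 12 = 956

Answer: 956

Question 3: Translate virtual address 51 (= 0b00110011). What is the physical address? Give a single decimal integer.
Answer: 1235

Derivation:
vaddr = 51 = 0b00110011
Split: l1_idx=0, l2_idx=3, offset=3
L1[0] = 1
L2[1][3] = 77
paddr = 77 * 16 + 3 = 1235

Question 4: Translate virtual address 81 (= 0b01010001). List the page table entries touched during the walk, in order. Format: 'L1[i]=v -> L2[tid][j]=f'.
Answer: L1[1]=2 -> L2[2][1]=94

Derivation:
vaddr = 81 = 0b01010001
Split: l1_idx=1, l2_idx=1, offset=1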